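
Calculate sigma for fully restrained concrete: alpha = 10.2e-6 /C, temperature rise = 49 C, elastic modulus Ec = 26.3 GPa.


sigma = alpha * dT * Ec
= 10.2e-6 * 49 * 26.3 * 1000
= 13.145 MPa

13.145


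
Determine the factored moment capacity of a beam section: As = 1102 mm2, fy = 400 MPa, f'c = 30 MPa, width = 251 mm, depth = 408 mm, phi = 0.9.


a = As * fy / (0.85 * f'c * b)
= 1102 * 400 / (0.85 * 30 * 251)
= 68.8696 mm
Mn = As * fy * (d - a/2) / 10^6
= 164.6675 kN-m
phi*Mn = 0.9 * 164.6675 = 148.2 kN-m

148.2


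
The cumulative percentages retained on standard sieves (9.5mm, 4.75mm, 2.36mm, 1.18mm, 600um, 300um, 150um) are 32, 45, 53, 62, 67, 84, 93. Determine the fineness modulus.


FM = sum(cumulative % retained) / 100
= 436 / 100
= 4.36

4.36


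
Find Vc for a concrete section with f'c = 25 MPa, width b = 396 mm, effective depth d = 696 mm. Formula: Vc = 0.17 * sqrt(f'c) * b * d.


Vc = 0.17 * sqrt(25) * 396 * 696 / 1000
= 234.27 kN

234.27


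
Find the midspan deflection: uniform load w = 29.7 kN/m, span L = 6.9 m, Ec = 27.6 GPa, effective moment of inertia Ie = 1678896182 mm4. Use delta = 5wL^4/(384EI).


Convert: L = 6.9 m = 6900 mm, Ec = 27.6 GPa = 27600 MPa
delta = 5 * 29.7 * 6900^4 / (384 * 27600 * 1678896182)
= 18.92 mm

18.92


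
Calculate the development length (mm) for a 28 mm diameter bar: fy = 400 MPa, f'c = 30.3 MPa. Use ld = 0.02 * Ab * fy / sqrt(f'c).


Ab = pi * 28^2 / 4 = 615.752 mm2
ld = 0.02 * 615.752 * 400 / sqrt(30.3)
= 894.9 mm

894.9


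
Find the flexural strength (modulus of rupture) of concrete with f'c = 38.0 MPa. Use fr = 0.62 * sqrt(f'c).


fr = 0.62 * sqrt(38.0)
= 3.822 MPa

3.822


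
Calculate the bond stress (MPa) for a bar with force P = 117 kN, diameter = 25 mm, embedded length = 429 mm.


u = P / (pi * db * ld)
= 117 * 1000 / (pi * 25 * 429)
= 3.472 MPa

3.472


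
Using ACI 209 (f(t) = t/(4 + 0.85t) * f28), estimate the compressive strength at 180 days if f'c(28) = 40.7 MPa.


f(180) = 180 / (4 + 0.85 * 180) * 40.7
= 180 / 157.0 * 40.7
= 46.66 MPa

46.66


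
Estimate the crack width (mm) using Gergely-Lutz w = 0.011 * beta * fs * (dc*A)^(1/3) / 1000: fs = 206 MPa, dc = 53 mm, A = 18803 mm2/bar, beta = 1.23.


w = 0.011 * beta * fs * (dc * A)^(1/3) / 1000
= 0.011 * 1.23 * 206 * (53 * 18803)^(1/3) / 1000
= 0.278 mm

0.278


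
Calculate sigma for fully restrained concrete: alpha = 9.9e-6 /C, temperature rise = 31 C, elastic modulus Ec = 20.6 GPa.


sigma = alpha * dT * Ec
= 9.9e-6 * 31 * 20.6 * 1000
= 6.322 MPa

6.322


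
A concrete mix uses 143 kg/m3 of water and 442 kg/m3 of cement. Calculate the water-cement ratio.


w/c = water / cement
w/c = 143 / 442 = 0.324

0.324


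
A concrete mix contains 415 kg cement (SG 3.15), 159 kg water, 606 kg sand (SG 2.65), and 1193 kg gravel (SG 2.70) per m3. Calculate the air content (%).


Vol cement = 415 / (3.15 * 1000) = 0.131746 m3
Vol water = 159 / 1000 = 0.159 m3
Vol sand = 606 / (2.65 * 1000) = 0.228679 m3
Vol gravel = 1193 / (2.70 * 1000) = 0.441852 m3
Total solid + water volume = 0.961277 m3
Air = (1 - 0.961277) * 100 = 3.87%

3.87


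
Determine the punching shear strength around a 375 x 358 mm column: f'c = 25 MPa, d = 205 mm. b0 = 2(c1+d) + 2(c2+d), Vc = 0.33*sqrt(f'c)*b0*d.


b0 = 2*(375 + 205) + 2*(358 + 205) = 2286 mm
Vc = 0.33 * sqrt(25) * 2286 * 205 / 1000
= 773.24 kN

773.24


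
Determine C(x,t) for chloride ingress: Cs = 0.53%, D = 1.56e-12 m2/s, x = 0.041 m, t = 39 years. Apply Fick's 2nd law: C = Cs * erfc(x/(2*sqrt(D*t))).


t_seconds = 39 * 365.25 * 24 * 3600 = 1230746400.0 s
arg = 0.041 / (2 * sqrt(1.56e-12 * 1230746400.0))
= 0.4679
erfc(0.4679) = 0.5082
C = 0.53 * 0.5082 = 0.2693%

0.2693


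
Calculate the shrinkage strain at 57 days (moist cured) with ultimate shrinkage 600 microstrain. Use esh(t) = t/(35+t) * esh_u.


esh(57) = 57 / (35 + 57) * 600
= 57 / 92 * 600
= 371.7 microstrain

371.7


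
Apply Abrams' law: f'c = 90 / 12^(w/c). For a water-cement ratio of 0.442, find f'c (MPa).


f'c = 90 / 12^0.442
= 90 / 2.999
= 30.01 MPa

30.01


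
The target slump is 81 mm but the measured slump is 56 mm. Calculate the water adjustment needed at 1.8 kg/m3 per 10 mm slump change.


Difference = 81 - 56 = 25 mm
Water adjustment = 25 * 1.8 / 10 = 4.5 kg/m3

4.5


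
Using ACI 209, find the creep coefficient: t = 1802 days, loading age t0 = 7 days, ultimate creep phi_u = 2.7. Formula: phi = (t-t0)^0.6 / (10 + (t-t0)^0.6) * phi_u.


dt = 1802 - 7 = 1795
phi = 1795^0.6 / (10 + 1795^0.6) * 2.7
= 2.429

2.429


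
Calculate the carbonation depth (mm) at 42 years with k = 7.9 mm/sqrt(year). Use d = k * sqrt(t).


depth = k * sqrt(t)
= 7.9 * sqrt(42)
= 51.2 mm

51.2


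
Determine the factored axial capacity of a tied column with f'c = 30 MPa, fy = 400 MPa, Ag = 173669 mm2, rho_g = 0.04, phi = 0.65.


Ast = rho * Ag = 0.04 * 173669 = 6946.76 mm2
phi*Pn = 0.65 * 0.80 * (0.85 * 30 * (173669 - 6946.76) + 400 * 6946.76) / 1000
= 3655.66 kN

3655.66


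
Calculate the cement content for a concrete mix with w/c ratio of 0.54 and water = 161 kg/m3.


Cement = water / (w/c)
= 161 / 0.54
= 298.1 kg/m3

298.1


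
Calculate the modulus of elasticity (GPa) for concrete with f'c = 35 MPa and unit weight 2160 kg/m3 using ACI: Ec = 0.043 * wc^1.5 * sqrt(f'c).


Ec = 0.043 * 2160^1.5 * sqrt(35) / 1000
= 25.54 GPa

25.54


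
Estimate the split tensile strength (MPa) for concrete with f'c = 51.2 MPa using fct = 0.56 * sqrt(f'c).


fct = 0.56 * sqrt(51.2)
= 0.56 * 7.155
= 4.007 MPa

4.007


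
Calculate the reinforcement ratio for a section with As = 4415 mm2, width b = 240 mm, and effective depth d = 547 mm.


rho = As / (b * d)
= 4415 / (240 * 547)
= 0.0336

0.0336


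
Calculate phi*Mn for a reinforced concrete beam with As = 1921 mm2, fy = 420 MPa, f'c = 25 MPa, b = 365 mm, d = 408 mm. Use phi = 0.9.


a = As * fy / (0.85 * f'c * b)
= 1921 * 420 / (0.85 * 25 * 365)
= 104.0219 mm
Mn = As * fy * (d - a/2) / 10^6
= 287.2191 kN-m
phi*Mn = 0.9 * 287.2191 = 258.5 kN-m

258.5


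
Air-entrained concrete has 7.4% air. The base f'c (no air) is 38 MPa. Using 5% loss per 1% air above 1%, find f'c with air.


Strength loss = (7.4 - 1) * 5 = 32.0%
f'c = 38 * (1 - 32.0/100)
= 25.84 MPa

25.84


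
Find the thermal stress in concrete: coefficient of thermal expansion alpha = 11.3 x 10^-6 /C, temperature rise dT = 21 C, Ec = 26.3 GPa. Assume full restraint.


sigma = alpha * dT * Ec
= 11.3e-6 * 21 * 26.3 * 1000
= 6.241 MPa

6.241


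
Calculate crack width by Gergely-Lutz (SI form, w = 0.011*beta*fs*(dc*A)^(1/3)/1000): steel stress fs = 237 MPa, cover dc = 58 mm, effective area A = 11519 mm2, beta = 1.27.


w = 0.011 * beta * fs * (dc * A)^(1/3) / 1000
= 0.011 * 1.27 * 237 * (58 * 11519)^(1/3) / 1000
= 0.289 mm

0.289


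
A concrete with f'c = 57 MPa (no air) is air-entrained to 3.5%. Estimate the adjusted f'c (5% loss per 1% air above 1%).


Strength loss = (3.5 - 1) * 5 = 12.5%
f'c = 57 * (1 - 12.5/100)
= 49.88 MPa

49.88


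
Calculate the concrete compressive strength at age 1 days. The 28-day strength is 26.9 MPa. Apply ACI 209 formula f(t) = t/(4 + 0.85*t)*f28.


f(1) = 1 / (4 + 0.85 * 1) * 26.9
= 1 / 4.85 * 26.9
= 5.55 MPa

5.55


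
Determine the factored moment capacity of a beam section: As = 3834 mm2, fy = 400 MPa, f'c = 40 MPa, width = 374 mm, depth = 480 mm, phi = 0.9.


a = As * fy / (0.85 * f'c * b)
= 3834 * 400 / (0.85 * 40 * 374)
= 120.604 mm
Mn = As * fy * (d - a/2) / 10^6
= 643.6489 kN-m
phi*Mn = 0.9 * 643.6489 = 579.28 kN-m

579.28


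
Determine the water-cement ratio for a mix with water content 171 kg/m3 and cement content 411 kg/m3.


w/c = water / cement
w/c = 171 / 411 = 0.416

0.416


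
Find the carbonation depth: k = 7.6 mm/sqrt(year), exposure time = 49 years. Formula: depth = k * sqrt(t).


depth = k * sqrt(t)
= 7.6 * sqrt(49)
= 53.2 mm

53.2


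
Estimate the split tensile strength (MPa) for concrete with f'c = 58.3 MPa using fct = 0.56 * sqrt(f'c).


fct = 0.56 * sqrt(58.3)
= 0.56 * 7.635
= 4.276 MPa

4.276


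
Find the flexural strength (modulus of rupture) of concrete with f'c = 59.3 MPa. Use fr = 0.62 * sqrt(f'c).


fr = 0.62 * sqrt(59.3)
= 4.774 MPa

4.774


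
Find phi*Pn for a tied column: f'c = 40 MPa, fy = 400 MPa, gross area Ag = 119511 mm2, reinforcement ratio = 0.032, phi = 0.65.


Ast = rho * Ag = 0.032 * 119511 = 3824.352 mm2
phi*Pn = 0.65 * 0.80 * (0.85 * 40 * (119511 - 3824.352) + 400 * 3824.352) / 1000
= 2840.81 kN

2840.81


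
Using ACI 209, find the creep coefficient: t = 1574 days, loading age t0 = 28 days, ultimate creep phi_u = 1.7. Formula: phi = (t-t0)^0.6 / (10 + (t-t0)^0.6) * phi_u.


dt = 1574 - 28 = 1546
phi = 1546^0.6 / (10 + 1546^0.6) * 1.7
= 1.515

1.515


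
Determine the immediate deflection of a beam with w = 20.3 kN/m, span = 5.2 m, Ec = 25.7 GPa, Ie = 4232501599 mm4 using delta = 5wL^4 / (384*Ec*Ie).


Convert: L = 5.2 m = 5200 mm, Ec = 25.7 GPa = 25700 MPa
delta = 5 * 20.3 * 5200^4 / (384 * 25700 * 4232501599)
= 1.78 mm

1.78


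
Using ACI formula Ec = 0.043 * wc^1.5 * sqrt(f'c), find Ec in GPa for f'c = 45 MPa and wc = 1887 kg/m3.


Ec = 0.043 * 1887^1.5 * sqrt(45) / 1000
= 23.64 GPa

23.64


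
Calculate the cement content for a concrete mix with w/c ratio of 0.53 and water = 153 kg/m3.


Cement = water / (w/c)
= 153 / 0.53
= 288.7 kg/m3

288.7


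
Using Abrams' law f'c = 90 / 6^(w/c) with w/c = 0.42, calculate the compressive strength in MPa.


f'c = 90 / 6^0.42
= 90 / 2.122
= 42.41 MPa

42.41


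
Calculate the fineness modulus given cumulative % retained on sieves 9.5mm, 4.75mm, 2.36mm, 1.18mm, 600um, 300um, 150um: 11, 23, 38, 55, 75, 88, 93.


FM = sum(cumulative % retained) / 100
= 383 / 100
= 3.83

3.83


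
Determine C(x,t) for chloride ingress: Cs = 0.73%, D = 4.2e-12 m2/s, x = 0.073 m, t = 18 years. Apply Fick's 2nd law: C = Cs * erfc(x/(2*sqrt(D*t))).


t_seconds = 18 * 365.25 * 24 * 3600 = 568036800.0 s
arg = 0.073 / (2 * sqrt(4.2e-12 * 568036800.0))
= 0.7473
erfc(0.7473) = 0.2906
C = 0.73 * 0.2906 = 0.2121%

0.2121


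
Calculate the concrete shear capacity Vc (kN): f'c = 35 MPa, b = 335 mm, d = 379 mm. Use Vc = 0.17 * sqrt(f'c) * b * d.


Vc = 0.17 * sqrt(35) * 335 * 379 / 1000
= 127.69 kN

127.69


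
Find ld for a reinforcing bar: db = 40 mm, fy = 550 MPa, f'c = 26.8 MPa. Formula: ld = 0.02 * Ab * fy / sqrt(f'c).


Ab = pi * 40^2 / 4 = 1256.637 mm2
ld = 0.02 * 1256.637 * 550 / sqrt(26.8)
= 2670.1 mm

2670.1


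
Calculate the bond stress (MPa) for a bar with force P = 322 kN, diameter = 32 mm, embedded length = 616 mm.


u = P / (pi * db * ld)
= 322 * 1000 / (pi * 32 * 616)
= 5.2 MPa

5.2


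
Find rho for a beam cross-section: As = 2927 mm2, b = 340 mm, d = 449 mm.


rho = As / (b * d)
= 2927 / (340 * 449)
= 0.0192

0.0192


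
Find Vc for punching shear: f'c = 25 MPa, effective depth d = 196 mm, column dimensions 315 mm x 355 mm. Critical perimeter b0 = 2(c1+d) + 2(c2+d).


b0 = 2*(315 + 196) + 2*(355 + 196) = 2124 mm
Vc = 0.33 * sqrt(25) * 2124 * 196 / 1000
= 686.9 kN

686.9


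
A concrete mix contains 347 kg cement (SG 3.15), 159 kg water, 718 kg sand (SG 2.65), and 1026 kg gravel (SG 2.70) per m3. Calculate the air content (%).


Vol cement = 347 / (3.15 * 1000) = 0.110159 m3
Vol water = 159 / 1000 = 0.159 m3
Vol sand = 718 / (2.65 * 1000) = 0.270943 m3
Vol gravel = 1026 / (2.70 * 1000) = 0.38 m3
Total solid + water volume = 0.920102 m3
Air = (1 - 0.920102) * 100 = 7.99%

7.99


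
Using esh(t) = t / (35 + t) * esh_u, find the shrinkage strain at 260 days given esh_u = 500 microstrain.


esh(260) = 260 / (35 + 260) * 500
= 260 / 295 * 500
= 440.7 microstrain

440.7


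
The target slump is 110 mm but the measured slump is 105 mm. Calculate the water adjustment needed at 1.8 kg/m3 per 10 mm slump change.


Difference = 110 - 105 = 5 mm
Water adjustment = 5 * 1.8 / 10 = 0.9 kg/m3

0.9


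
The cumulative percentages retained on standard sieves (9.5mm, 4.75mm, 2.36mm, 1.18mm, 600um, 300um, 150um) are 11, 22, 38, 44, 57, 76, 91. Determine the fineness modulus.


FM = sum(cumulative % retained) / 100
= 339 / 100
= 3.39

3.39


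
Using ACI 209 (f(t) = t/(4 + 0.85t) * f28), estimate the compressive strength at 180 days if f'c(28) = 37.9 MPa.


f(180) = 180 / (4 + 0.85 * 180) * 37.9
= 180 / 157.0 * 37.9
= 43.45 MPa

43.45


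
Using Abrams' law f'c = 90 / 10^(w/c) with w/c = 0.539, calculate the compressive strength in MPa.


f'c = 90 / 10^0.539
= 90 / 3.459
= 26.02 MPa

26.02


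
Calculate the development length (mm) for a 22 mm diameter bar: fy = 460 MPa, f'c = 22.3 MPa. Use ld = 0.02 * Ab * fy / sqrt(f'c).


Ab = pi * 22^2 / 4 = 380.133 mm2
ld = 0.02 * 380.133 * 460 / sqrt(22.3)
= 740.6 mm

740.6


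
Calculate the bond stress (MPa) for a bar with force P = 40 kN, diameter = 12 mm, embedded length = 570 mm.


u = P / (pi * db * ld)
= 40 * 1000 / (pi * 12 * 570)
= 1.861 MPa

1.861


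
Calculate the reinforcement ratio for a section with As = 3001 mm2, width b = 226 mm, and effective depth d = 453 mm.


rho = As / (b * d)
= 3001 / (226 * 453)
= 0.0293

0.0293


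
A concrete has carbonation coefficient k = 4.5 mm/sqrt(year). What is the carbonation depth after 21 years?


depth = k * sqrt(t)
= 4.5 * sqrt(21)
= 20.62 mm

20.62


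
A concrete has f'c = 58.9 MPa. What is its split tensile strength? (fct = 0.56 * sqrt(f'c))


fct = 0.56 * sqrt(58.9)
= 0.56 * 7.675
= 4.298 MPa

4.298


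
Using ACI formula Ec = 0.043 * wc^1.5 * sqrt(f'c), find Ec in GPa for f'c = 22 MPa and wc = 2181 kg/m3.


Ec = 0.043 * 2181^1.5 * sqrt(22) / 1000
= 20.54 GPa

20.54


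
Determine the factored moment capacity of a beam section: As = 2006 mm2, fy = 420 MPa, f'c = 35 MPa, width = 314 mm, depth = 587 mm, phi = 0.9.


a = As * fy / (0.85 * f'c * b)
= 2006 * 420 / (0.85 * 35 * 314)
= 90.1911 mm
Mn = As * fy * (d - a/2) / 10^6
= 456.5653 kN-m
phi*Mn = 0.9 * 456.5653 = 410.91 kN-m

410.91


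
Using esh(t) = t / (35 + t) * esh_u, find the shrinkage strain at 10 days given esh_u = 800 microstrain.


esh(10) = 10 / (35 + 10) * 800
= 10 / 45 * 800
= 177.8 microstrain

177.8


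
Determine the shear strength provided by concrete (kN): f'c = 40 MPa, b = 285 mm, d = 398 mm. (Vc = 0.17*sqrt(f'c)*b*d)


Vc = 0.17 * sqrt(40) * 285 * 398 / 1000
= 121.96 kN

121.96


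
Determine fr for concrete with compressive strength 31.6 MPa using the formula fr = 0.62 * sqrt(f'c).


fr = 0.62 * sqrt(31.6)
= 3.485 MPa

3.485


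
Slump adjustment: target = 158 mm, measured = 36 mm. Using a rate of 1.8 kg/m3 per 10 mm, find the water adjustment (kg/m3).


Difference = 158 - 36 = 122 mm
Water adjustment = 122 * 1.8 / 10 = 22.0 kg/m3

22.0


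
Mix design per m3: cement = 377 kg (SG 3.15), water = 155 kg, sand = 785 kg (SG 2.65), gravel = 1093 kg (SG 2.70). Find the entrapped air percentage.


Vol cement = 377 / (3.15 * 1000) = 0.119683 m3
Vol water = 155 / 1000 = 0.155 m3
Vol sand = 785 / (2.65 * 1000) = 0.296226 m3
Vol gravel = 1093 / (2.70 * 1000) = 0.404815 m3
Total solid + water volume = 0.975724 m3
Air = (1 - 0.975724) * 100 = 2.43%

2.43


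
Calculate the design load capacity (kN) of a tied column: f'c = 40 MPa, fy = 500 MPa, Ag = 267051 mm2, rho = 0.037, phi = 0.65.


Ast = rho * Ag = 0.037 * 267051 = 9880.887 mm2
phi*Pn = 0.65 * 0.80 * (0.85 * 40 * (267051 - 9880.887) + 500 * 9880.887) / 1000
= 7115.8 kN

7115.8


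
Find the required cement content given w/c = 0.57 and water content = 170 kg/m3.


Cement = water / (w/c)
= 170 / 0.57
= 298.2 kg/m3

298.2


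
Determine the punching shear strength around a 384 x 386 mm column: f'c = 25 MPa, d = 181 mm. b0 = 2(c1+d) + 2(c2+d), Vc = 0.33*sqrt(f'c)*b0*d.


b0 = 2*(384 + 181) + 2*(386 + 181) = 2264 mm
Vc = 0.33 * sqrt(25) * 2264 * 181 / 1000
= 676.14 kN

676.14


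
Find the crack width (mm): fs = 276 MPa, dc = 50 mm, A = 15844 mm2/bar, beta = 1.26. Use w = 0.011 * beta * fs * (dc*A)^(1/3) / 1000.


w = 0.011 * beta * fs * (dc * A)^(1/3) / 1000
= 0.011 * 1.26 * 276 * (50 * 15844)^(1/3) / 1000
= 0.354 mm

0.354


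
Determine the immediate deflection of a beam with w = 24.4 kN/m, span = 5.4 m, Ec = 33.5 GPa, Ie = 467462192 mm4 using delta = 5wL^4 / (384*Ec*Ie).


Convert: L = 5.4 m = 5400 mm, Ec = 33.5 GPa = 33500 MPa
delta = 5 * 24.4 * 5400^4 / (384 * 33500 * 467462192)
= 17.25 mm

17.25


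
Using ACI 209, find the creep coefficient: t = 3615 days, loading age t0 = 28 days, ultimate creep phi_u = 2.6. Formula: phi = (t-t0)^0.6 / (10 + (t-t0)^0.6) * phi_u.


dt = 3615 - 28 = 3587
phi = 3587^0.6 / (10 + 3587^0.6) * 2.6
= 2.422

2.422


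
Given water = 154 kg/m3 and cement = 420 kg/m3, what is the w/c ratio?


w/c = water / cement
w/c = 154 / 420 = 0.367

0.367


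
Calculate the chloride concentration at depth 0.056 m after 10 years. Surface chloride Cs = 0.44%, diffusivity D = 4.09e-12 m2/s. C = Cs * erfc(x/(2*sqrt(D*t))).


t_seconds = 10 * 365.25 * 24 * 3600 = 315576000.0 s
arg = 0.056 / (2 * sqrt(4.09e-12 * 315576000.0))
= 0.7794
erfc(0.7794) = 0.2704
C = 0.44 * 0.2704 = 0.119%

0.119


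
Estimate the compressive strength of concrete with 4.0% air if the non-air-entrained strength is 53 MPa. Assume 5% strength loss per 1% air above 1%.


Strength loss = (4.0 - 1) * 5 = 15.0%
f'c = 53 * (1 - 15.0/100)
= 45.05 MPa

45.05


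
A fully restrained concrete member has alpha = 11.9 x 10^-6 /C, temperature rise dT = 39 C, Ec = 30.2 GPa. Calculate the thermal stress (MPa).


sigma = alpha * dT * Ec
= 11.9e-6 * 39 * 30.2 * 1000
= 14.016 MPa

14.016


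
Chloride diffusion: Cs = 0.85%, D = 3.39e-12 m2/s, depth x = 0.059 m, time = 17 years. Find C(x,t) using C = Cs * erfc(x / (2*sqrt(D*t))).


t_seconds = 17 * 365.25 * 24 * 3600 = 536479200.0 s
arg = 0.059 / (2 * sqrt(3.39e-12 * 536479200.0))
= 0.6917
erfc(0.6917) = 0.3279
C = 0.85 * 0.3279 = 0.2787%

0.2787


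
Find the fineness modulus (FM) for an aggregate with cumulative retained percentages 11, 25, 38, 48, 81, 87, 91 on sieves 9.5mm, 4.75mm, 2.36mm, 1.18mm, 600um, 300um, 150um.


FM = sum(cumulative % retained) / 100
= 381 / 100
= 3.81

3.81


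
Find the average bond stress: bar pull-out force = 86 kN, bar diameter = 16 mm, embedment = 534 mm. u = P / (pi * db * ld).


u = P / (pi * db * ld)
= 86 * 1000 / (pi * 16 * 534)
= 3.204 MPa

3.204


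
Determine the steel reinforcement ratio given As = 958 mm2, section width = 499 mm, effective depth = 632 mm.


rho = As / (b * d)
= 958 / (499 * 632)
= 0.003

0.003


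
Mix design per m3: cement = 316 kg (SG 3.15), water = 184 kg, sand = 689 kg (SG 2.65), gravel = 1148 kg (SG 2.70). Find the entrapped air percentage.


Vol cement = 316 / (3.15 * 1000) = 0.100317 m3
Vol water = 184 / 1000 = 0.184 m3
Vol sand = 689 / (2.65 * 1000) = 0.26 m3
Vol gravel = 1148 / (2.70 * 1000) = 0.425185 m3
Total solid + water volume = 0.969503 m3
Air = (1 - 0.969503) * 100 = 3.05%

3.05


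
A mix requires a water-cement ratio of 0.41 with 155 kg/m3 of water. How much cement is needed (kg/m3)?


Cement = water / (w/c)
= 155 / 0.41
= 378.0 kg/m3

378.0


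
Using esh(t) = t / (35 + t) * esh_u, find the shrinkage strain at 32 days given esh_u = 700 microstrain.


esh(32) = 32 / (35 + 32) * 700
= 32 / 67 * 700
= 334.3 microstrain

334.3


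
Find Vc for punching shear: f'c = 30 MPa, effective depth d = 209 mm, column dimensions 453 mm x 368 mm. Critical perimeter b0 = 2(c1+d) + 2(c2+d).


b0 = 2*(453 + 209) + 2*(368 + 209) = 2478 mm
Vc = 0.33 * sqrt(30) * 2478 * 209 / 1000
= 936.1 kN

936.1


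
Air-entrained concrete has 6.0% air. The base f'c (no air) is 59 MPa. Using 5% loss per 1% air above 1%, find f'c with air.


Strength loss = (6.0 - 1) * 5 = 25.0%
f'c = 59 * (1 - 25.0/100)
= 44.25 MPa

44.25


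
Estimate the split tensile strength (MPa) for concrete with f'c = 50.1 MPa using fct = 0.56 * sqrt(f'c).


fct = 0.56 * sqrt(50.1)
= 0.56 * 7.078
= 3.964 MPa

3.964


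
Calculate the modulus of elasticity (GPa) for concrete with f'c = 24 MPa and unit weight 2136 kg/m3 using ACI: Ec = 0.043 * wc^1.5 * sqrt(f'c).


Ec = 0.043 * 2136^1.5 * sqrt(24) / 1000
= 20.8 GPa

20.8


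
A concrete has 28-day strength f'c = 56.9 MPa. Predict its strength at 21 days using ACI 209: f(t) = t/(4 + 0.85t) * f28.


f(21) = 21 / (4 + 0.85 * 21) * 56.9
= 21 / 21.85 * 56.9
= 54.69 MPa

54.69


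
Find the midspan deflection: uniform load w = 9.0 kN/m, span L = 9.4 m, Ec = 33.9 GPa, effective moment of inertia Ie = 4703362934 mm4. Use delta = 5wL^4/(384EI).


Convert: L = 9.4 m = 9400 mm, Ec = 33.9 GPa = 33900 MPa
delta = 5 * 9.0 * 9400^4 / (384 * 33900 * 4703362934)
= 5.74 mm

5.74


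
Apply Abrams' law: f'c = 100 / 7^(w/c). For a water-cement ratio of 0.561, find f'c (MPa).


f'c = 100 / 7^0.561
= 100 / 2.979
= 33.57 MPa

33.57


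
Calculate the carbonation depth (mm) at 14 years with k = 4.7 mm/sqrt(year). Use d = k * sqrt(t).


depth = k * sqrt(t)
= 4.7 * sqrt(14)
= 17.59 mm

17.59


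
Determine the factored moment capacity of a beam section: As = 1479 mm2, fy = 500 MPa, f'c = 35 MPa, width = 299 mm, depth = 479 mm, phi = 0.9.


a = As * fy / (0.85 * f'c * b)
= 1479 * 500 / (0.85 * 35 * 299)
= 83.1343 mm
Mn = As * fy * (d - a/2) / 10^6
= 323.4816 kN-m
phi*Mn = 0.9 * 323.4816 = 291.13 kN-m

291.13


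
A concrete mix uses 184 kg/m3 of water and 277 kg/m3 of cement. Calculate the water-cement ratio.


w/c = water / cement
w/c = 184 / 277 = 0.664

0.664


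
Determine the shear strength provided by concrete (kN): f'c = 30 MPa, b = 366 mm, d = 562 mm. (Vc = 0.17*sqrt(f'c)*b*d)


Vc = 0.17 * sqrt(30) * 366 * 562 / 1000
= 191.53 kN

191.53


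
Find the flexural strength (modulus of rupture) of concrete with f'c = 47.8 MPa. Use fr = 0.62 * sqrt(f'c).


fr = 0.62 * sqrt(47.8)
= 4.287 MPa

4.287


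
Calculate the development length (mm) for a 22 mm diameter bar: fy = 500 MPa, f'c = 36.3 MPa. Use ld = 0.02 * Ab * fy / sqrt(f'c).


Ab = pi * 22^2 / 4 = 380.133 mm2
ld = 0.02 * 380.133 * 500 / sqrt(36.3)
= 630.9 mm

630.9


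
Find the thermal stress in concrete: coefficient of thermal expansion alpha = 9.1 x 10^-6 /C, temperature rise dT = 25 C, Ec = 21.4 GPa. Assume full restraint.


sigma = alpha * dT * Ec
= 9.1e-6 * 25 * 21.4 * 1000
= 4.868 MPa

4.868


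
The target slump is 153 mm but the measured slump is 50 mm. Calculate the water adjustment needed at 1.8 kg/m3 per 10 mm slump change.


Difference = 153 - 50 = 103 mm
Water adjustment = 103 * 1.8 / 10 = 18.5 kg/m3

18.5


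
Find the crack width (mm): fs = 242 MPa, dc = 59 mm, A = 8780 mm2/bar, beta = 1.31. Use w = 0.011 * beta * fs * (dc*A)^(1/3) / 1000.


w = 0.011 * beta * fs * (dc * A)^(1/3) / 1000
= 0.011 * 1.31 * 242 * (59 * 8780)^(1/3) / 1000
= 0.28 mm

0.28


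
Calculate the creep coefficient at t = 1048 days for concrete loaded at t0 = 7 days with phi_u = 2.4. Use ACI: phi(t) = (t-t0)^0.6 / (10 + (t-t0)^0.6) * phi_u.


dt = 1048 - 7 = 1041
phi = 1041^0.6 / (10 + 1041^0.6) * 2.4
= 2.078

2.078


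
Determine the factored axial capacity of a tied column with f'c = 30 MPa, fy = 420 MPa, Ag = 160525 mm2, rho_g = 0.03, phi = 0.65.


Ast = rho * Ag = 0.03 * 160525 = 4815.75 mm2
phi*Pn = 0.65 * 0.80 * (0.85 * 30 * (160525 - 4815.75) + 420 * 4815.75) / 1000
= 3116.46 kN

3116.46


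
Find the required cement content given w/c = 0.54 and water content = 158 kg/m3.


Cement = water / (w/c)
= 158 / 0.54
= 292.6 kg/m3

292.6


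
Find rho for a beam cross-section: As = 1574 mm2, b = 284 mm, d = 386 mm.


rho = As / (b * d)
= 1574 / (284 * 386)
= 0.0144

0.0144


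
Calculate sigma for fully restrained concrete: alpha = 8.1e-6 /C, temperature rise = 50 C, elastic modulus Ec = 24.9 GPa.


sigma = alpha * dT * Ec
= 8.1e-6 * 50 * 24.9 * 1000
= 10.084 MPa

10.084


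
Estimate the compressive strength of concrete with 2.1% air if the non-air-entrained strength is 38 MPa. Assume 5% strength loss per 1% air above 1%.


Strength loss = (2.1 - 1) * 5 = 5.5%
f'c = 38 * (1 - 5.5/100)
= 35.91 MPa

35.91


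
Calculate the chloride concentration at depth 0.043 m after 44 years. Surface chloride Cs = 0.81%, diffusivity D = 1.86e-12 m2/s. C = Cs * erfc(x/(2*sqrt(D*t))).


t_seconds = 44 * 365.25 * 24 * 3600 = 1388534400.0 s
arg = 0.043 / (2 * sqrt(1.86e-12 * 1388534400.0))
= 0.4231
erfc(0.4231) = 0.5496
C = 0.81 * 0.5496 = 0.4452%

0.4452


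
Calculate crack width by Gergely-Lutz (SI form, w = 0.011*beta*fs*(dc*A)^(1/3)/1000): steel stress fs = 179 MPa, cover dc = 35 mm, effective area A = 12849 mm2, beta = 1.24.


w = 0.011 * beta * fs * (dc * A)^(1/3) / 1000
= 0.011 * 1.24 * 179 * (35 * 12849)^(1/3) / 1000
= 0.187 mm

0.187


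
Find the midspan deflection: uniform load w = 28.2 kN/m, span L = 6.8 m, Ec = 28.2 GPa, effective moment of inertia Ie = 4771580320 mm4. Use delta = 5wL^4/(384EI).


Convert: L = 6.8 m = 6800 mm, Ec = 28.2 GPa = 28200 MPa
delta = 5 * 28.2 * 6800^4 / (384 * 28200 * 4771580320)
= 5.83 mm

5.83


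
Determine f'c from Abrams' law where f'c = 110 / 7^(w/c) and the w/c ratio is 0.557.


f'c = 110 / 7^0.557
= 110 / 2.956
= 37.21 MPa

37.21


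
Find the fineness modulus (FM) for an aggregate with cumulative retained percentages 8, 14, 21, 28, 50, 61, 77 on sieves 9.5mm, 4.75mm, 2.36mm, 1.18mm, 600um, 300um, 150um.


FM = sum(cumulative % retained) / 100
= 259 / 100
= 2.59

2.59


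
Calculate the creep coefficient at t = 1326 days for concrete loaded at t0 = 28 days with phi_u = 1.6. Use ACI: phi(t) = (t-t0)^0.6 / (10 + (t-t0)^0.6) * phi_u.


dt = 1326 - 28 = 1298
phi = 1298^0.6 / (10 + 1298^0.6) * 1.6
= 1.409

1.409


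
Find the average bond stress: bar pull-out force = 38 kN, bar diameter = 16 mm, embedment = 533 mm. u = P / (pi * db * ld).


u = P / (pi * db * ld)
= 38 * 1000 / (pi * 16 * 533)
= 1.418 MPa

1.418


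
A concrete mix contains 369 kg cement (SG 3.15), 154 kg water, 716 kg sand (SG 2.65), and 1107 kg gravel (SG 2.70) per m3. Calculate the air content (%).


Vol cement = 369 / (3.15 * 1000) = 0.117143 m3
Vol water = 154 / 1000 = 0.154 m3
Vol sand = 716 / (2.65 * 1000) = 0.270189 m3
Vol gravel = 1107 / (2.70 * 1000) = 0.41 m3
Total solid + water volume = 0.951332 m3
Air = (1 - 0.951332) * 100 = 4.87%

4.87


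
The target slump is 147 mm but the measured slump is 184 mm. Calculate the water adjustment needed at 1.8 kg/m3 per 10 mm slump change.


Difference = 147 - 184 = -37 mm
Water adjustment = -37 * 1.8 / 10 = -6.7 kg/m3

-6.7


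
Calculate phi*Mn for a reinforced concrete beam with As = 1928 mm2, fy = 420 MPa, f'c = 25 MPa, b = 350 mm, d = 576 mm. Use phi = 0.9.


a = As * fy / (0.85 * f'c * b)
= 1928 * 420 / (0.85 * 25 * 350)
= 108.8753 mm
Mn = As * fy * (d - a/2) / 10^6
= 422.3403 kN-m
phi*Mn = 0.9 * 422.3403 = 380.11 kN-m

380.11


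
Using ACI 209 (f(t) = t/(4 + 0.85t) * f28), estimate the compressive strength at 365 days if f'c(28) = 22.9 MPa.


f(365) = 365 / (4 + 0.85 * 365) * 22.9
= 365 / 314.25 * 22.9
= 26.6 MPa

26.6


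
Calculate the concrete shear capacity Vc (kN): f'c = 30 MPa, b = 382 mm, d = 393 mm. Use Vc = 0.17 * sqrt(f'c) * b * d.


Vc = 0.17 * sqrt(30) * 382 * 393 / 1000
= 139.79 kN

139.79


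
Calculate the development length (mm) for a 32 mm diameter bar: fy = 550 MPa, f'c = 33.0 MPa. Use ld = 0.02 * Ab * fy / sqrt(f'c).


Ab = pi * 32^2 / 4 = 804.248 mm2
ld = 0.02 * 804.248 * 550 / sqrt(33.0)
= 1540.0 mm

1540.0


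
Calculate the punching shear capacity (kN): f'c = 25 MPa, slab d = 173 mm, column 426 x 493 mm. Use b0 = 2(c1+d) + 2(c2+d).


b0 = 2*(426 + 173) + 2*(493 + 173) = 2530 mm
Vc = 0.33 * sqrt(25) * 2530 * 173 / 1000
= 722.19 kN

722.19


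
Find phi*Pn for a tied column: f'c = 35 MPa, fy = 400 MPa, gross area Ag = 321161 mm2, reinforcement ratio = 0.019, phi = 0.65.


Ast = rho * Ag = 0.019 * 321161 = 6102.059 mm2
phi*Pn = 0.65 * 0.80 * (0.85 * 35 * (321161 - 6102.059) + 400 * 6102.059) / 1000
= 6143.19 kN

6143.19


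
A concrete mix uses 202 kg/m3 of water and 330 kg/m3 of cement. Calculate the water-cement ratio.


w/c = water / cement
w/c = 202 / 330 = 0.612

0.612


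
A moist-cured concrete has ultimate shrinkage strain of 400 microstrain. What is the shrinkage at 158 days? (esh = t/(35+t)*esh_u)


esh(158) = 158 / (35 + 158) * 400
= 158 / 193 * 400
= 327.5 microstrain

327.5


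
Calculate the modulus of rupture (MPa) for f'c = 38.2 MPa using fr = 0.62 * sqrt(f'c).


fr = 0.62 * sqrt(38.2)
= 3.832 MPa

3.832


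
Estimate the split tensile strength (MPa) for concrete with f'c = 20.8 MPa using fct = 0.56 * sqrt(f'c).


fct = 0.56 * sqrt(20.8)
= 0.56 * 4.561
= 2.554 MPa

2.554


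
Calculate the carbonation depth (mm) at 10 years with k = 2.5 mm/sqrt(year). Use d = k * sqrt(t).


depth = k * sqrt(t)
= 2.5 * sqrt(10)
= 7.91 mm

7.91


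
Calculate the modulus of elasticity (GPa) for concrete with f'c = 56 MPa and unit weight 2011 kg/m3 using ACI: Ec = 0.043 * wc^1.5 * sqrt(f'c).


Ec = 0.043 * 2011^1.5 * sqrt(56) / 1000
= 29.02 GPa

29.02


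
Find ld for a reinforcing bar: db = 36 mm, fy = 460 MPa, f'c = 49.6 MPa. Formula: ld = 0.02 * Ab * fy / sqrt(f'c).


Ab = pi * 36^2 / 4 = 1017.876 mm2
ld = 0.02 * 1017.876 * 460 / sqrt(49.6)
= 1329.7 mm

1329.7


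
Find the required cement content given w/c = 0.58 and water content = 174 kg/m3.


Cement = water / (w/c)
= 174 / 0.58
= 300.0 kg/m3

300.0


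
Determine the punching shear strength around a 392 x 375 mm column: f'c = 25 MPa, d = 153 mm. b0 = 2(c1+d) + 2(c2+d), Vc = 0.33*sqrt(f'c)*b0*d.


b0 = 2*(392 + 153) + 2*(375 + 153) = 2146 mm
Vc = 0.33 * sqrt(25) * 2146 * 153 / 1000
= 541.76 kN

541.76


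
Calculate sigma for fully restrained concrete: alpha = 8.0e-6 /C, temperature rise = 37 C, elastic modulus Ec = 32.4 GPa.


sigma = alpha * dT * Ec
= 8.0e-6 * 37 * 32.4 * 1000
= 9.59 MPa

9.59


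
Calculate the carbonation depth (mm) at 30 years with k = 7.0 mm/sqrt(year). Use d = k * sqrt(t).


depth = k * sqrt(t)
= 7.0 * sqrt(30)
= 38.34 mm

38.34


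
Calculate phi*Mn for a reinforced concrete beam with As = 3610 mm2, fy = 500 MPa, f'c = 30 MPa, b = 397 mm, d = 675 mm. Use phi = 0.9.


a = As * fy / (0.85 * f'c * b)
= 3610 * 500 / (0.85 * 30 * 397)
= 178.298 mm
Mn = As * fy * (d - a/2) / 10^6
= 1057.461 kN-m
phi*Mn = 0.9 * 1057.461 = 951.71 kN-m

951.71


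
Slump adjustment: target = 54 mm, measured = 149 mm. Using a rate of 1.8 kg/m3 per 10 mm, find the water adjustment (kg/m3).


Difference = 54 - 149 = -95 mm
Water adjustment = -95 * 1.8 / 10 = -17.1 kg/m3

-17.1


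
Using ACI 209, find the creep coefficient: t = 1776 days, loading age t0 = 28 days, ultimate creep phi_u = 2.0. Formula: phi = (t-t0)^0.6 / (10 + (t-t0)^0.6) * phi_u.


dt = 1776 - 28 = 1748
phi = 1748^0.6 / (10 + 1748^0.6) * 2.0
= 1.796

1.796


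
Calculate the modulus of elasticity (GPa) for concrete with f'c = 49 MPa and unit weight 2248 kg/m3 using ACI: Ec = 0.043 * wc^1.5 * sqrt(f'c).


Ec = 0.043 * 2248^1.5 * sqrt(49) / 1000
= 32.08 GPa

32.08


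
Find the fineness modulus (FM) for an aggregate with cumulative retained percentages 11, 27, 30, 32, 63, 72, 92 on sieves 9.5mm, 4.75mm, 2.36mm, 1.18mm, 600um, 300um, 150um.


FM = sum(cumulative % retained) / 100
= 327 / 100
= 3.27

3.27


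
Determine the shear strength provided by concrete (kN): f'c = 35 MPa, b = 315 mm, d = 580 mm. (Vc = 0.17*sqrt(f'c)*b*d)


Vc = 0.17 * sqrt(35) * 315 * 580 / 1000
= 183.75 kN

183.75


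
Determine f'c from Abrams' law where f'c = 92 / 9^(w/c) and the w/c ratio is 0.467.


f'c = 92 / 9^0.467
= 92 / 2.79
= 32.97 MPa

32.97


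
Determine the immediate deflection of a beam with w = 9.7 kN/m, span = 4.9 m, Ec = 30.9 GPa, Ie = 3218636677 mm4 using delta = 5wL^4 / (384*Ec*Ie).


Convert: L = 4.9 m = 4900 mm, Ec = 30.9 GPa = 30900 MPa
delta = 5 * 9.7 * 4900^4 / (384 * 30900 * 3218636677)
= 0.73 mm

0.73


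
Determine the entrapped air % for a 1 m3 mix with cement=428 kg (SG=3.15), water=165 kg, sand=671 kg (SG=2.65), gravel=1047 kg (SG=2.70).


Vol cement = 428 / (3.15 * 1000) = 0.135873 m3
Vol water = 165 / 1000 = 0.165 m3
Vol sand = 671 / (2.65 * 1000) = 0.253208 m3
Vol gravel = 1047 / (2.70 * 1000) = 0.387778 m3
Total solid + water volume = 0.941858 m3
Air = (1 - 0.941858) * 100 = 5.81%

5.81


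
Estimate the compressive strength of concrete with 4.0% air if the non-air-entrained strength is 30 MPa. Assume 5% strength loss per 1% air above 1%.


Strength loss = (4.0 - 1) * 5 = 15.0%
f'c = 30 * (1 - 15.0/100)
= 25.5 MPa

25.5


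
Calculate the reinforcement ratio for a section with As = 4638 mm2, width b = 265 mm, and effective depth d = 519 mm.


rho = As / (b * d)
= 4638 / (265 * 519)
= 0.0337

0.0337


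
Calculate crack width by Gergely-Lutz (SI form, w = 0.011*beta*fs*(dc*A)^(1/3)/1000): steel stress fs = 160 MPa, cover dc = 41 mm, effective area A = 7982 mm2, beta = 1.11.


w = 0.011 * beta * fs * (dc * A)^(1/3) / 1000
= 0.011 * 1.11 * 160 * (41 * 7982)^(1/3) / 1000
= 0.135 mm

0.135


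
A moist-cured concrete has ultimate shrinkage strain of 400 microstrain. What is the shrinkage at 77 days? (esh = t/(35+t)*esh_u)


esh(77) = 77 / (35 + 77) * 400
= 77 / 112 * 400
= 275.0 microstrain

275.0


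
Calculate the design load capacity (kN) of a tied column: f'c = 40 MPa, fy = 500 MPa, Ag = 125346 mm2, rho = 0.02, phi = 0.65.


Ast = rho * Ag = 0.02 * 125346 = 2506.92 mm2
phi*Pn = 0.65 * 0.80 * (0.85 * 40 * (125346 - 2506.92) + 500 * 2506.92) / 1000
= 2823.59 kN

2823.59


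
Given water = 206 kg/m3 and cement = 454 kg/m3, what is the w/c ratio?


w/c = water / cement
w/c = 206 / 454 = 0.454

0.454


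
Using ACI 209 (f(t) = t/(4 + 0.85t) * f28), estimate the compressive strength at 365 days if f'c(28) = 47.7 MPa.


f(365) = 365 / (4 + 0.85 * 365) * 47.7
= 365 / 314.25 * 47.7
= 55.4 MPa

55.4


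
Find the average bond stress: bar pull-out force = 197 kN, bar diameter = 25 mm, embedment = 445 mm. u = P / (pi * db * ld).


u = P / (pi * db * ld)
= 197 * 1000 / (pi * 25 * 445)
= 5.637 MPa

5.637


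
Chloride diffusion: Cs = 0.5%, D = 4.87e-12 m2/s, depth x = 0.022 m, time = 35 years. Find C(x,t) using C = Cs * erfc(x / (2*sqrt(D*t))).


t_seconds = 35 * 365.25 * 24 * 3600 = 1104516000.0 s
arg = 0.022 / (2 * sqrt(4.87e-12 * 1104516000.0))
= 0.15
erfc(0.15) = 0.832
C = 0.5 * 0.832 = 0.416%

0.416


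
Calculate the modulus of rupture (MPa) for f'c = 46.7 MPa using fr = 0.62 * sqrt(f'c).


fr = 0.62 * sqrt(46.7)
= 4.237 MPa

4.237


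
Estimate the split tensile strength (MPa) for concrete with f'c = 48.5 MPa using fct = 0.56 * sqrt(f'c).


fct = 0.56 * sqrt(48.5)
= 0.56 * 6.964
= 3.9 MPa

3.9


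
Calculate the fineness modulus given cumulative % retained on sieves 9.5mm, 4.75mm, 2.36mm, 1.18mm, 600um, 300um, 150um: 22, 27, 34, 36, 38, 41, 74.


FM = sum(cumulative % retained) / 100
= 272 / 100
= 2.72

2.72


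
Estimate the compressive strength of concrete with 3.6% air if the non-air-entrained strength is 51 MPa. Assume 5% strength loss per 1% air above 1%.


Strength loss = (3.6 - 1) * 5 = 13.0%
f'c = 51 * (1 - 13.0/100)
= 44.37 MPa

44.37


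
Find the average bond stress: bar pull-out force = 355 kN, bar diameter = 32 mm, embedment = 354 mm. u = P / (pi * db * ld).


u = P / (pi * db * ld)
= 355 * 1000 / (pi * 32 * 354)
= 9.975 MPa

9.975


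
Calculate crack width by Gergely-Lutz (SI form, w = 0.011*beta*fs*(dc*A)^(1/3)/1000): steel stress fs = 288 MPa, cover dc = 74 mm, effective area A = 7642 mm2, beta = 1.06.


w = 0.011 * beta * fs * (dc * A)^(1/3) / 1000
= 0.011 * 1.06 * 288 * (74 * 7642)^(1/3) / 1000
= 0.278 mm

0.278


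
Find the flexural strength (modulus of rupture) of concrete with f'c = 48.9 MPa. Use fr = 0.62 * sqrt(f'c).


fr = 0.62 * sqrt(48.9)
= 4.336 MPa

4.336


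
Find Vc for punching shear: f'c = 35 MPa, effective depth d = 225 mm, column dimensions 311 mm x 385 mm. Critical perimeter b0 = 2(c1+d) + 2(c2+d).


b0 = 2*(311 + 225) + 2*(385 + 225) = 2292 mm
Vc = 0.33 * sqrt(35) * 2292 * 225 / 1000
= 1006.8 kN

1006.8


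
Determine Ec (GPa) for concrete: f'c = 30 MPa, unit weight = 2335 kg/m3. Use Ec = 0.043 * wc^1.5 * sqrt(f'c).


Ec = 0.043 * 2335^1.5 * sqrt(30) / 1000
= 26.57 GPa

26.57


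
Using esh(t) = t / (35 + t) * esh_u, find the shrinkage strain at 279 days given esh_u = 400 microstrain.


esh(279) = 279 / (35 + 279) * 400
= 279 / 314 * 400
= 355.4 microstrain

355.4


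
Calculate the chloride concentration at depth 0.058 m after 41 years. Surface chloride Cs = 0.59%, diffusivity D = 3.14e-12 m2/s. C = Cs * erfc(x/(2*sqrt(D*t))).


t_seconds = 41 * 365.25 * 24 * 3600 = 1293861600.0 s
arg = 0.058 / (2 * sqrt(3.14e-12 * 1293861600.0))
= 0.455
erfc(0.455) = 0.5199
C = 0.59 * 0.5199 = 0.3068%

0.3068


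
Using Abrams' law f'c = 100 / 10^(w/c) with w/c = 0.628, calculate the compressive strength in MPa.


f'c = 100 / 10^0.628
= 100 / 4.246
= 23.55 MPa

23.55


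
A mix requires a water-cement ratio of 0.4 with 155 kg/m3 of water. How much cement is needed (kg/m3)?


Cement = water / (w/c)
= 155 / 0.4
= 387.5 kg/m3

387.5


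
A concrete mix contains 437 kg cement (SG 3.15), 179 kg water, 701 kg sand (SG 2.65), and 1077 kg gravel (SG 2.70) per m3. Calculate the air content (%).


Vol cement = 437 / (3.15 * 1000) = 0.13873 m3
Vol water = 179 / 1000 = 0.179 m3
Vol sand = 701 / (2.65 * 1000) = 0.264528 m3
Vol gravel = 1077 / (2.70 * 1000) = 0.398889 m3
Total solid + water volume = 0.981147 m3
Air = (1 - 0.981147) * 100 = 1.89%

1.89


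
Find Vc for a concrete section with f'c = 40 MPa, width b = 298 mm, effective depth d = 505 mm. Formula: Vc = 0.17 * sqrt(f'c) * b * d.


Vc = 0.17 * sqrt(40) * 298 * 505 / 1000
= 161.8 kN

161.8


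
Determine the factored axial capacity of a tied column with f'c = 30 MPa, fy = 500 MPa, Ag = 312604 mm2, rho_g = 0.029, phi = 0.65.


Ast = rho * Ag = 0.029 * 312604 = 9065.516 mm2
phi*Pn = 0.65 * 0.80 * (0.85 * 30 * (312604 - 9065.516) + 500 * 9065.516) / 1000
= 6381.95 kN

6381.95


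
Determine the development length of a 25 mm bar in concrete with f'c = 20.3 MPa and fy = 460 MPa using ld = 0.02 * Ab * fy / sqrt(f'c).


Ab = pi * 25^2 / 4 = 490.874 mm2
ld = 0.02 * 490.874 * 460 / sqrt(20.3)
= 1002.3 mm

1002.3


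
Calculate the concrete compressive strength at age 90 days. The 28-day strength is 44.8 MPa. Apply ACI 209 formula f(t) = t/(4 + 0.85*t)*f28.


f(90) = 90 / (4 + 0.85 * 90) * 44.8
= 90 / 80.5 * 44.8
= 50.09 MPa

50.09


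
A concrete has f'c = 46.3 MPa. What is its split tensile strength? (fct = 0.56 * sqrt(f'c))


fct = 0.56 * sqrt(46.3)
= 0.56 * 6.804
= 3.81 MPa

3.81


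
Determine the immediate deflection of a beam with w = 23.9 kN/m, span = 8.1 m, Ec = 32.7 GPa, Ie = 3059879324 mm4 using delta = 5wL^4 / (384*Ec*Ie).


Convert: L = 8.1 m = 8100 mm, Ec = 32.7 GPa = 32700 MPa
delta = 5 * 23.9 * 8100^4 / (384 * 32700 * 3059879324)
= 13.39 mm

13.39


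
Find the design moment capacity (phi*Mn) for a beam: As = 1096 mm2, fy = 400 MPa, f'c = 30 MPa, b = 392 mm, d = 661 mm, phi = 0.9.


a = As * fy / (0.85 * f'c * b)
= 1096 * 400 / (0.85 * 30 * 392)
= 43.8575 mm
Mn = As * fy * (d - a/2) / 10^6
= 280.1688 kN-m
phi*Mn = 0.9 * 280.1688 = 252.15 kN-m

252.15


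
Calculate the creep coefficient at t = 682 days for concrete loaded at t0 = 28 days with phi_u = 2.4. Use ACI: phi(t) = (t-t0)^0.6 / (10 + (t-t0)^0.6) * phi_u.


dt = 682 - 28 = 654
phi = 654^0.6 / (10 + 654^0.6) * 2.4
= 1.993

1.993
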